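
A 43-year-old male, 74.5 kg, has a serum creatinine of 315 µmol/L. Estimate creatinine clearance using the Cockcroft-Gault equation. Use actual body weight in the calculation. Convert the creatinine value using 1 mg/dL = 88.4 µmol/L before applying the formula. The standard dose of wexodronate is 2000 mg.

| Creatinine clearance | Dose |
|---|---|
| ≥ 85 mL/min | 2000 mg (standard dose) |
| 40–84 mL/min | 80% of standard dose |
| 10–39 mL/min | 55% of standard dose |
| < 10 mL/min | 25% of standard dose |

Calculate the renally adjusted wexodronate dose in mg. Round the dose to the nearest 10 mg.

1100 mg

SCr = 315 / 88.4 = 3.563 mg/dL
CrCl = (140 − 43) × 74.5 / (72 × 3.563) = 7226.5 / 256.54 ≈ 28.2 mL/min
CrCl ≈ 28 mL/min → bracket 10–39 mL/min.
55% of 2000 mg = 1100 mg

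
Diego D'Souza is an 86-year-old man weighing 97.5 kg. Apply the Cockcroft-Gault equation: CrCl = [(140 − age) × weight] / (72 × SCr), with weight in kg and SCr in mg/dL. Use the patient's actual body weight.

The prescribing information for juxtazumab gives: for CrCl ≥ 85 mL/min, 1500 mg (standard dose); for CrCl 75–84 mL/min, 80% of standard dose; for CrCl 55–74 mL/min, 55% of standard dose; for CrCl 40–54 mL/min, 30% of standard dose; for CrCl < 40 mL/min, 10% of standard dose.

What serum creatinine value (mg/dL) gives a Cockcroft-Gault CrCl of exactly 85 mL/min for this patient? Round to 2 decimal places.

0.86 mg/dL

Standard dose requires CrCl ≥ 85 mL/min.
Set (140 − 86) × 97.5 / (72 × SCr) = 85
SCr = (140 − 86) × 97.5 / (72 × 85) = 0.860 mg/dL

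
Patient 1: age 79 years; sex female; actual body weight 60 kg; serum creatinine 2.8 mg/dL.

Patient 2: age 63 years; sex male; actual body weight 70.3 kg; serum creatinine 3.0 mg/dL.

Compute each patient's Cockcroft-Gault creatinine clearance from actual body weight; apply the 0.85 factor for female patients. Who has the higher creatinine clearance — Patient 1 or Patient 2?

Patient 1: CrCl = (140 − 79) × 60 / (72 × 2.8) × 0.85 = 3660.0 / 201.60 × 0.85 ≈ 15.4 mL/min
Patient 2: CrCl = (140 − 63) × 70.3 / (72 × 3) = 5413.1 / 216.00 ≈ 25.1 mL/min
15.4 vs 25.1 mL/min → Patient 2 is higher.

Patient 2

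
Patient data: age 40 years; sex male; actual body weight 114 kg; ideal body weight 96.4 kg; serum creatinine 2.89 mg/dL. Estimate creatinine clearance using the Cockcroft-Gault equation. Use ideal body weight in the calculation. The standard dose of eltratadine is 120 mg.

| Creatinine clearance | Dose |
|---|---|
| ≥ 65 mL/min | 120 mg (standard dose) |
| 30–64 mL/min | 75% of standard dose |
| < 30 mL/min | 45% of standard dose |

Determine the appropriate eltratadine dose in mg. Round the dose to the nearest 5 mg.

CrCl = (140 − 40) × 96.4 / (72 × 2.89) = 9640.0 / 208.08 ≈ 46.3 mL/min
CrCl ≈ 46 mL/min → bracket 30–64 mL/min.
75% of 120 mg = 90 mg

90 mg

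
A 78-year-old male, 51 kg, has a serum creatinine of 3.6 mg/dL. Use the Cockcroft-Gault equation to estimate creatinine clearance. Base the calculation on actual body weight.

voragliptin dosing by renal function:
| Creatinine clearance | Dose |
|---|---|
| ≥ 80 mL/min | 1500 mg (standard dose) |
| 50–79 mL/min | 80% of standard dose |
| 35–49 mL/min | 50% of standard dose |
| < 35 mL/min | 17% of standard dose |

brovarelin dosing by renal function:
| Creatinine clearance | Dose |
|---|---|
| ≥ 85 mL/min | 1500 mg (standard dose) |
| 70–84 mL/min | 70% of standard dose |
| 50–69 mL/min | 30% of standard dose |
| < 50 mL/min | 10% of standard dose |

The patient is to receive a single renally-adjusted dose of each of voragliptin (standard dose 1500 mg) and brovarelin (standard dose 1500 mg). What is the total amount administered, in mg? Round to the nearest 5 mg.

CrCl = (140 − 78) × 51 / (72 × 3.6) = 3162.0 / 259.20 ≈ 12.2 mL/min
CrCl ≈ 12 mL/min.
voragliptin: < 35 mL/min → 17% of 1500 mg = 255 mg.
brovarelin: < 50 mL/min → 10% of 1500 mg = 150 mg.
Total = 255 + 150 = 405 mg.

405 mg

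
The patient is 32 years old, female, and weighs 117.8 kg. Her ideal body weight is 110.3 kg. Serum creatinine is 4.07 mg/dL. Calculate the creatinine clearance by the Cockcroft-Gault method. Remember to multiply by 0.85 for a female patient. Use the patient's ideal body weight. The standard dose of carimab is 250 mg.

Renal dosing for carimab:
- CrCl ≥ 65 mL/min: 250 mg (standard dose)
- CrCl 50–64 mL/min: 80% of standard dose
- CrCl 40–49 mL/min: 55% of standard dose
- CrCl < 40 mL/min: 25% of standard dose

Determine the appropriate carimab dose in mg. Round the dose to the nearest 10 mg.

60 mg

CrCl = (140 − 32) × 110.3 / (72 × 4.07) × 0.85 = 11912.4 / 293.04 × 0.85 ≈ 34.6 mL/min
CrCl ≈ 35 mL/min → bracket < 40 mL/min.
25% of 250 mg = 62.5 mg → 60 mg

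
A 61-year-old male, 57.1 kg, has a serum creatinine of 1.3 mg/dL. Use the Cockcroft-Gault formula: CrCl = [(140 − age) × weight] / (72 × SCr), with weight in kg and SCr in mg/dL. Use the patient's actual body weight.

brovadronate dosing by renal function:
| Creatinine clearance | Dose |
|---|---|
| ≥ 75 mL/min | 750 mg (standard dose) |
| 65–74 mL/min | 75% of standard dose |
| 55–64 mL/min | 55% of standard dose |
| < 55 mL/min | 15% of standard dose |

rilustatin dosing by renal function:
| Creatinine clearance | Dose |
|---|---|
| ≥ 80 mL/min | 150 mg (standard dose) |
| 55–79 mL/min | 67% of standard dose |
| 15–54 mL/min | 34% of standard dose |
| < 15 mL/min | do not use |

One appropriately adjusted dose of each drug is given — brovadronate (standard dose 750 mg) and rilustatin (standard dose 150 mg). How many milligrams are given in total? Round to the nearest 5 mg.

CrCl = (140 − 61) × 57.1 / (72 × 1.3) = 4510.9 / 93.60 ≈ 48.2 mL/min
CrCl ≈ 48 mL/min.
brovadronate: < 55 mL/min → 15% of 750 mg = 112.5 mg.
rilustatin: 15–54 mL/min → 34% of 150 mg = 51 mg.
Total = 112.5 + 51 = 163.5 mg.

165 mg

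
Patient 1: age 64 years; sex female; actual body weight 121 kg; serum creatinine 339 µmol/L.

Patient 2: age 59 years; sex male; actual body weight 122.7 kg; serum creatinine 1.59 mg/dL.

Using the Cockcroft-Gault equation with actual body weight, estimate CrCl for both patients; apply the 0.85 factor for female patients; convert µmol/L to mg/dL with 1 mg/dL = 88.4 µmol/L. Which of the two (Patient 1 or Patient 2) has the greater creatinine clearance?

Patient 2

Patient 1: SCr = 339 / 88.4 = 3.835 mg/dL
Patient 1: CrCl = (140 − 64) × 121 / (72 × 3.835) × 0.85 = 9196.0 / 276.12 × 0.85 ≈ 28.3 mL/min
Patient 2: CrCl = (140 − 59) × 122.7 / (72 × 1.59) = 9938.7 / 114.48 ≈ 86.8 mL/min
28.3 vs 86.8 mL/min → Patient 2 is higher.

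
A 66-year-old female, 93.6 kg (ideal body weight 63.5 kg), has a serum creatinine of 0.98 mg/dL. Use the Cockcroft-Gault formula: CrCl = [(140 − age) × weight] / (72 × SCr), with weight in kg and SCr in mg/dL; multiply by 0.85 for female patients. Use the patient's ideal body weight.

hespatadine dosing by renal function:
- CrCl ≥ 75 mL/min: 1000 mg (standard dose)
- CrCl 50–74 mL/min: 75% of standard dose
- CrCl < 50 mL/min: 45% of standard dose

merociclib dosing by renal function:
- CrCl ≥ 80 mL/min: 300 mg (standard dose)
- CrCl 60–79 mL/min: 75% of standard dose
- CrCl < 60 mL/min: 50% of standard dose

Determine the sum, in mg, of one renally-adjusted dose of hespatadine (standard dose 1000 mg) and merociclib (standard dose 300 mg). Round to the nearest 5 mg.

900 mg

CrCl = (140 − 66) × 63.5 / (72 × 0.98) × 0.85 = 4699.0 / 70.56 × 0.85 ≈ 56.6 mL/min
CrCl ≈ 57 mL/min.
hespatadine: 50–74 mL/min → 75% of 1000 mg = 750 mg.
merociclib: < 60 mL/min → 50% of 300 mg = 150 mg.
Total = 750 + 150 = 900 mg.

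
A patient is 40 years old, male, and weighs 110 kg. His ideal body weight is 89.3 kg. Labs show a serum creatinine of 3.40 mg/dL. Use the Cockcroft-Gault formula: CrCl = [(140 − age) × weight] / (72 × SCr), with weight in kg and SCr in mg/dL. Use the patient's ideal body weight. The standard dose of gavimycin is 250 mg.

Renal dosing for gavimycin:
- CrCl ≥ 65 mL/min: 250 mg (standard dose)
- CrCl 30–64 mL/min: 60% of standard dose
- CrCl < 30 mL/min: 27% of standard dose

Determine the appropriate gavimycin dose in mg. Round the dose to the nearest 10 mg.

CrCl = (140 − 40) × 89.3 / (72 × 3.4) = 8930.0 / 244.80 ≈ 36.5 mL/min
CrCl ≈ 36 mL/min → bracket 30–64 mL/min.
60% of 250 mg = 150 mg

150 mg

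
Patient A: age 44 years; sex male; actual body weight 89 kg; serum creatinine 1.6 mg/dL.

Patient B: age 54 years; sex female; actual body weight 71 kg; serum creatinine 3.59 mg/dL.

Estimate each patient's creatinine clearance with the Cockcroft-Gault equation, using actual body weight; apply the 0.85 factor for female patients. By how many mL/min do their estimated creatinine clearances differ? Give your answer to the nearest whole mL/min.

54 mL/min

Patient A: CrCl = (140 − 44) × 89 / (72 × 1.6) = 8544.0 / 115.20 ≈ 74.2 mL/min
Patient B: CrCl = (140 − 54) × 71 / (72 × 3.59) × 0.85 = 6106.0 / 258.48 × 0.85 ≈ 20.1 mL/min
|74.2 − 20.1| = 54.1 mL/min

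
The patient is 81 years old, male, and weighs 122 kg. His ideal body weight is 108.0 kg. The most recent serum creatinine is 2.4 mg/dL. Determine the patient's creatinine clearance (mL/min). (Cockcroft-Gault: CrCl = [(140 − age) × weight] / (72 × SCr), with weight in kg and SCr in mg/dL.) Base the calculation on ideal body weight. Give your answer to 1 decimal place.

36.9 mL/min

CrCl = (140 − 81) × 108 / (72 × 2.4) = 6372.0 / 172.80 ≈ 36.9 mL/min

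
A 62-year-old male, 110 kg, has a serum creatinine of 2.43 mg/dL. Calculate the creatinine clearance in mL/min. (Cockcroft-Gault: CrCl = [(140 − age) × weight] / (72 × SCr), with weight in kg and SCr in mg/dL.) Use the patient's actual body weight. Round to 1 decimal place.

CrCl = (140 − 62) × 110 / (72 × 2.43) = 8580.0 / 174.96 ≈ 49.0 mL/min

49.0 mL/min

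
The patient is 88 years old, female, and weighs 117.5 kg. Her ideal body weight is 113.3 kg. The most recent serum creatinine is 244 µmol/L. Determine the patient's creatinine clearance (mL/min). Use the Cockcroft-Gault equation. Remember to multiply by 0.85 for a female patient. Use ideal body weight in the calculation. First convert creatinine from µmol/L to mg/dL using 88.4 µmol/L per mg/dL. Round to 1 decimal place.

SCr = 244 / 88.4 = 2.76 mg/dL
CrCl = (140 − 88) × 113.3 / (72 × 2.76) × 0.85 = 5891.6 / 198.72 × 0.85 ≈ 25.2 mL/min

25.2 mL/min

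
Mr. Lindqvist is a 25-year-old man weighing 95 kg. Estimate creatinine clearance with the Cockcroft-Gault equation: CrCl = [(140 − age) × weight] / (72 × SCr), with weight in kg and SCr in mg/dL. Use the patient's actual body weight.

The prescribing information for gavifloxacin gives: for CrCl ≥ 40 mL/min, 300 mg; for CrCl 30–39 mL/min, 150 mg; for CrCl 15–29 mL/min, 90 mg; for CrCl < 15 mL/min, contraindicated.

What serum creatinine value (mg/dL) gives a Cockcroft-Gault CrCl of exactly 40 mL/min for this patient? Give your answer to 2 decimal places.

3.79 mg/dL

Standard dose requires CrCl ≥ 40 mL/min.
Set (140 − 25) × 95 / (72 × SCr) = 40
SCr = (140 − 25) × 95 / (72 × 40) = 3.793 mg/dL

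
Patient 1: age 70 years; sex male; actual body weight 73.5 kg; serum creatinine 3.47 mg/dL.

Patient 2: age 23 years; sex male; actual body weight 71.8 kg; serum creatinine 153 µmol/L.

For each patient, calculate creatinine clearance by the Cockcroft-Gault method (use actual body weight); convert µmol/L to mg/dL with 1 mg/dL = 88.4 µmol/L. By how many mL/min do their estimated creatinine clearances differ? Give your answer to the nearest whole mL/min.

Patient 1: CrCl = (140 − 70) × 73.5 / (72 × 3.47) = 5145.0 / 249.84 ≈ 20.6 mL/min
Patient 2: SCr = 153 / 88.4 = 1.731 mg/dL
Patient 2: CrCl = (140 − 23) × 71.8 / (72 × 1.731) = 8400.6 / 124.63 ≈ 67.4 mL/min
|20.6 − 67.4| = 46.8 mL/min

47 mL/min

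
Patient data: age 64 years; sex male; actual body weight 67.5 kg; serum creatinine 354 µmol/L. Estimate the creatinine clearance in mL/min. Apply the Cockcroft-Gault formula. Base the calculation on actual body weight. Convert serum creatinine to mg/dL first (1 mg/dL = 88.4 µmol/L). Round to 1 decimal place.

17.8 mL/min

SCr = 354 / 88.4 = 4.005 mg/dL
CrCl = (140 − 64) × 67.5 / (72 × 4.005) = 5130.0 / 288.36 ≈ 17.8 mL/min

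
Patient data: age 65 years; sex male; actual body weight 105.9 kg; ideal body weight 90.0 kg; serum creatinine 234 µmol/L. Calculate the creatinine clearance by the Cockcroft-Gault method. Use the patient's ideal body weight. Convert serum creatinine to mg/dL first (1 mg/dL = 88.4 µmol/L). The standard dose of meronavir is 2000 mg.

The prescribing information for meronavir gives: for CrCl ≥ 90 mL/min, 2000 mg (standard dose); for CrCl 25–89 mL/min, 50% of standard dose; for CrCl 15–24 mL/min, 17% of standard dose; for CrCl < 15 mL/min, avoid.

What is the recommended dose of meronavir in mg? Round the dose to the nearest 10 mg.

SCr = 234 / 88.4 = 2.647 mg/dL
CrCl = (140 − 65) × 90 / (72 × 2.647) = 6750.0 / 190.58 ≈ 35.4 mL/min
CrCl ≈ 35 mL/min → bracket 25–89 mL/min.
50% of 2000 mg = 1000 mg

1000 mg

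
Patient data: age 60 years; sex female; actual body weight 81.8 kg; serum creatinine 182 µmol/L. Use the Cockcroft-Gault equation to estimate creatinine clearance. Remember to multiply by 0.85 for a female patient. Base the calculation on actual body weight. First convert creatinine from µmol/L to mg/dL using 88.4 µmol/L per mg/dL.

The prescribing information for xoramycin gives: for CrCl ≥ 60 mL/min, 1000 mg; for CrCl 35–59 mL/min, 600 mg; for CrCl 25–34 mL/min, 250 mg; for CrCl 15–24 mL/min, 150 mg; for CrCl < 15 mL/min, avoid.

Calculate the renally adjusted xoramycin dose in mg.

600 mg

SCr = 182 / 88.4 = 2.059 mg/dL
CrCl = (140 − 60) × 81.8 / (72 × 2.059) × 0.85 = 6544.0 / 148.25 × 0.85 ≈ 37.5 mL/min
CrCl ≈ 38 mL/min → bracket 35–59 mL/min.
Dose for this bracket: 600 mg.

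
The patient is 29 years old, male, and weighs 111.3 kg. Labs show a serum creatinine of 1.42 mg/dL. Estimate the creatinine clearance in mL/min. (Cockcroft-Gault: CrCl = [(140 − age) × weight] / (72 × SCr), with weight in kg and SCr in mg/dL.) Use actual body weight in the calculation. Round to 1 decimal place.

120.8 mL/min

CrCl = (140 − 29) × 111.3 / (72 × 1.42) = 12354.3 / 102.24 ≈ 120.8 mL/min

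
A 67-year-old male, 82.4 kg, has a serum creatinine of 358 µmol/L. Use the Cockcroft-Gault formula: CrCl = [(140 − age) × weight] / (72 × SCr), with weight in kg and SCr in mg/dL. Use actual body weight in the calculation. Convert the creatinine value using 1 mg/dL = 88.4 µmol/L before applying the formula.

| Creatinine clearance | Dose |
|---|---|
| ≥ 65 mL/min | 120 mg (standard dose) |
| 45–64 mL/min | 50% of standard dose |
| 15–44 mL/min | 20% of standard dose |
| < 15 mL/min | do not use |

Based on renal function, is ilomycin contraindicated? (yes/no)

SCr = 358 / 88.4 = 4.05 mg/dL
CrCl = (140 − 67) × 82.4 / (72 × 4.05) = 6015.2 / 291.60 ≈ 20.6 mL/min
CrCl ≈ 21 mL/min, which is ≥ 15 mL/min.

no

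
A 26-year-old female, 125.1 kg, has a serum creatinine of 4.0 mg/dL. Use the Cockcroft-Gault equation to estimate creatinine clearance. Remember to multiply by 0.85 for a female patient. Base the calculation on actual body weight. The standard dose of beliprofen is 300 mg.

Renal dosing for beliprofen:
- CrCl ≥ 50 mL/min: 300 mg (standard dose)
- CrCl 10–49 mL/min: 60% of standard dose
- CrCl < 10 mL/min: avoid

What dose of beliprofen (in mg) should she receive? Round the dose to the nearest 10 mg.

180 mg

CrCl = (140 − 26) × 125.1 / (72 × 4) × 0.85 = 14261.4 / 288.00 × 0.85 ≈ 42.1 mL/min
CrCl ≈ 42 mL/min → bracket 10–49 mL/min.
60% of 300 mg = 180 mg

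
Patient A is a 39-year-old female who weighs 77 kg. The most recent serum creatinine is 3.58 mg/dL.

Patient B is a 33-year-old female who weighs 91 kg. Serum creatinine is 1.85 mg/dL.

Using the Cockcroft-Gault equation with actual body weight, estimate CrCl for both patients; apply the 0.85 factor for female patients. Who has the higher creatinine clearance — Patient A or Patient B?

Patient B

Patient A: CrCl = (140 − 39) × 77 / (72 × 3.58) × 0.85 = 7777.0 / 257.76 × 0.85 ≈ 25.6 mL/min
Patient B: CrCl = (140 − 33) × 91 / (72 × 1.85) × 0.85 = 9737.0 / 133.20 × 0.85 ≈ 62.1 mL/min
25.6 vs 62.1 mL/min → Patient B is higher.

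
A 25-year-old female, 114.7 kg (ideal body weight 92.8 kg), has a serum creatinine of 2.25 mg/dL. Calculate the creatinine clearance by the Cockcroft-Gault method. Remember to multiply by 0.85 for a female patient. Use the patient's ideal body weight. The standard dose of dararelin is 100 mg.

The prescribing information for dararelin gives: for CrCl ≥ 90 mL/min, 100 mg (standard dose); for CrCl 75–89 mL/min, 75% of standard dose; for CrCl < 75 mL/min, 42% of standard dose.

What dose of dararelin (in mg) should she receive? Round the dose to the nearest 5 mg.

40 mg

CrCl = (140 − 25) × 92.8 / (72 × 2.25) × 0.85 = 10672.0 / 162.00 × 0.85 ≈ 56.0 mL/min
CrCl ≈ 56 mL/min → bracket < 75 mL/min.
42% of 100 mg = 42 mg → 40 mg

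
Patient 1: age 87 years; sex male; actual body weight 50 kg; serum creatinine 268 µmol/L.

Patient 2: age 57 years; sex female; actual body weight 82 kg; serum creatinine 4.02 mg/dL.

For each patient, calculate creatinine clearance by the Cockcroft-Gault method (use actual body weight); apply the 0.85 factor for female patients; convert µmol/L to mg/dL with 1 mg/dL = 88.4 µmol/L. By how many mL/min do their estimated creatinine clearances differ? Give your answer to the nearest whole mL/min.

8 mL/min

Patient 1: SCr = 268 / 88.4 = 3.032 mg/dL
Patient 1: CrCl = (140 − 87) × 50 / (72 × 3.032) = 2650.0 / 218.30 ≈ 12.1 mL/min
Patient 2: CrCl = (140 − 57) × 82 / (72 × 4.02) × 0.85 = 6806.0 / 289.44 × 0.85 ≈ 20.0 mL/min
|12.1 − 20.0| = 7.9 mL/min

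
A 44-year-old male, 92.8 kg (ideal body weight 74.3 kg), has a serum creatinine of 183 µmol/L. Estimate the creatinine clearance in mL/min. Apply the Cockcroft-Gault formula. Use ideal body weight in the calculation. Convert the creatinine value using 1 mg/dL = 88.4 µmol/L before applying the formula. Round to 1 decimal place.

SCr = 183 / 88.4 = 2.07 mg/dL
CrCl = (140 − 44) × 74.3 / (72 × 2.07) = 7132.8 / 149.04 ≈ 47.9 mL/min

47.9 mL/min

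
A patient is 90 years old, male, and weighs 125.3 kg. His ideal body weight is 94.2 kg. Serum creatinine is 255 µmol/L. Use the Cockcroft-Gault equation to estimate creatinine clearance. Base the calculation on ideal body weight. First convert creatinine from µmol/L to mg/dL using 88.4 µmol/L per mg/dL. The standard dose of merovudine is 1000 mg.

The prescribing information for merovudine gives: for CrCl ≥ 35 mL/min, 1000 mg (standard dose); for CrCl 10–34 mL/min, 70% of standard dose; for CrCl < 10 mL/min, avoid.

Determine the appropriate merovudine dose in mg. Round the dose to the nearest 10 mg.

SCr = 255 / 88.4 = 2.885 mg/dL
CrCl = (140 − 90) × 94.2 / (72 × 2.885) = 4710.0 / 207.72 ≈ 22.7 mL/min
CrCl ≈ 23 mL/min → bracket 10–34 mL/min.
70% of 1000 mg = 700 mg

700 mg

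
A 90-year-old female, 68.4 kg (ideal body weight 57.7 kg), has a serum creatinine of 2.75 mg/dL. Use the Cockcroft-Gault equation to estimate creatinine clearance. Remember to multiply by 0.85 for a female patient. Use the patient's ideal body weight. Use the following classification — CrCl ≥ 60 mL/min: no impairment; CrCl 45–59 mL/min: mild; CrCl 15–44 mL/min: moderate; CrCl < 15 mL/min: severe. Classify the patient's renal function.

severe

CrCl = (140 − 90) × 57.7 / (72 × 2.75) × 0.85 = 2885.0 / 198.00 × 0.85 ≈ 12.4 mL/min
12 mL/min falls in the 'severe' range.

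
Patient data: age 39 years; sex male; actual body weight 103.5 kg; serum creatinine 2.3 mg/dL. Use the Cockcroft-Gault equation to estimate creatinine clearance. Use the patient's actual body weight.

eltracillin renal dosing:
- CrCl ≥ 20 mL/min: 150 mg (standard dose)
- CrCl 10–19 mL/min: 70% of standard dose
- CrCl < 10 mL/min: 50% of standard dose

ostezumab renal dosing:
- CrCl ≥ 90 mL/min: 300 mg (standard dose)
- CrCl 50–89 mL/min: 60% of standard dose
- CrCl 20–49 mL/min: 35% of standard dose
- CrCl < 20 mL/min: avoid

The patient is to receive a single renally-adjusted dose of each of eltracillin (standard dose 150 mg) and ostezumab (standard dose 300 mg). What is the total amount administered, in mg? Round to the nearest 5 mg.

CrCl = (140 − 39) × 103.5 / (72 × 2.3) = 10453.5 / 165.60 ≈ 63.1 mL/min
CrCl ≈ 63 mL/min.
eltracillin: ≥ 20 mL/min → 100% of 150 mg = 150 mg.
ostezumab: 50–89 mL/min → 60% of 300 mg = 180 mg.
Total = 150 + 180 = 330 mg.

330 mg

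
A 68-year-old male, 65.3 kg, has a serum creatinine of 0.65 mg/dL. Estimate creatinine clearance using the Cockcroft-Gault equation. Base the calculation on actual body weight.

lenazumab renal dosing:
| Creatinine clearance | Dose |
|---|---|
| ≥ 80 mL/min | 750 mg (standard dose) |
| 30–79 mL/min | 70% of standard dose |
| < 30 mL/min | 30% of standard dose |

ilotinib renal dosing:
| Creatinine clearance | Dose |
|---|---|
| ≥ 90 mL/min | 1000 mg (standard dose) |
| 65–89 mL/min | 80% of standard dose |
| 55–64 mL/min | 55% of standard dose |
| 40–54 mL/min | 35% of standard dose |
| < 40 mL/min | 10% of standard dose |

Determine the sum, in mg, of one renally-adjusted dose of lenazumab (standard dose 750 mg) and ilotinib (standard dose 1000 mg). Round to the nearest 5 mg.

CrCl = (140 − 68) × 65.3 / (72 × 0.65) = 4701.6 / 46.80 ≈ 100.5 mL/min
CrCl ≈ 100 mL/min.
lenazumab: ≥ 80 mL/min → 100% of 750 mg = 750 mg.
ilotinib: ≥ 90 mL/min → 100% of 1000 mg = 1000 mg.
Total = 750 + 1000 = 1750 mg.

1750 mg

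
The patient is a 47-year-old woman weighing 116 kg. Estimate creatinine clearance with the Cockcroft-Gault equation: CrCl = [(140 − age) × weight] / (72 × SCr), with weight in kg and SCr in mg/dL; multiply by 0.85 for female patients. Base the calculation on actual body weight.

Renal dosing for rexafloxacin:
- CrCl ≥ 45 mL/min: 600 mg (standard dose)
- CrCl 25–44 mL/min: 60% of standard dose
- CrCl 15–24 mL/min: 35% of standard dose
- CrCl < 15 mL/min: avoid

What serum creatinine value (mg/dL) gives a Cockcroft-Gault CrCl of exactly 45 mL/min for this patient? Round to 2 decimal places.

2.83 mg/dL

Standard dose requires CrCl ≥ 45 mL/min.
Set (140 − 47) × 116 × 0.85 / (72 × SCr) = 45
SCr = (140 − 47) × 116 × 0.85 / (72 × 45) = 2.830 mg/dL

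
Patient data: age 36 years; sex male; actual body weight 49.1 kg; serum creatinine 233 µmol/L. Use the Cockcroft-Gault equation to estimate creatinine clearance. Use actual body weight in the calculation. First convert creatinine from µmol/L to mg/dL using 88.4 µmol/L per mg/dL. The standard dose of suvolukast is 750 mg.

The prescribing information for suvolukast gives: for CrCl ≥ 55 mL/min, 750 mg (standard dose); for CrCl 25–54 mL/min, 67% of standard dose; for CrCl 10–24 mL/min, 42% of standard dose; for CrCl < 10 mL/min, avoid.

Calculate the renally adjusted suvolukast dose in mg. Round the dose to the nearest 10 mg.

500 mg

SCr = 233 / 88.4 = 2.636 mg/dL
CrCl = (140 − 36) × 49.1 / (72 × 2.636) = 5106.4 / 189.79 ≈ 26.9 mL/min
CrCl ≈ 27 mL/min → bracket 25–54 mL/min.
67% of 750 mg = 502.5 mg → 500 mg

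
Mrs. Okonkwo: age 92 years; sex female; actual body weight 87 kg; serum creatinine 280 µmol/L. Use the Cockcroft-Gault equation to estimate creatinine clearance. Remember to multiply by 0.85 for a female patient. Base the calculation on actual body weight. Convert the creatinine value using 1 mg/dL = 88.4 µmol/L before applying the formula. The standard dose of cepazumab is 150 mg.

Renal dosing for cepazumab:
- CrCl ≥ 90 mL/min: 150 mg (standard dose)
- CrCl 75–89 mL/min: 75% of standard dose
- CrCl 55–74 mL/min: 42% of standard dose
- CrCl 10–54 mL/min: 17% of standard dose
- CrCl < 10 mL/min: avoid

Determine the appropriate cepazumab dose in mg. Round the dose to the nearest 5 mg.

25 mg

SCr = 280 / 88.4 = 3.167 mg/dL
CrCl = (140 − 92) × 87 / (72 × 3.167) × 0.85 = 4176.0 / 228.02 × 0.85 ≈ 15.6 mL/min
CrCl ≈ 16 mL/min → bracket 10–54 mL/min.
17% of 150 mg = 25.5 mg → 25 mg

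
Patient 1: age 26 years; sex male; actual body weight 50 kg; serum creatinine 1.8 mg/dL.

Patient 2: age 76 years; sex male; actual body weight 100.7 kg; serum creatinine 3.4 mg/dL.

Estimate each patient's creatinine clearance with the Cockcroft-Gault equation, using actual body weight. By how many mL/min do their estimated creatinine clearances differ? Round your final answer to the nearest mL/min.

18 mL/min

Patient 1: CrCl = (140 − 26) × 50 / (72 × 1.8) = 5700.0 / 129.60 ≈ 44.0 mL/min
Patient 2: CrCl = (140 − 76) × 100.7 / (72 × 3.4) = 6444.8 / 244.80 ≈ 26.3 mL/min
|44.0 − 26.3| = 17.7 mL/min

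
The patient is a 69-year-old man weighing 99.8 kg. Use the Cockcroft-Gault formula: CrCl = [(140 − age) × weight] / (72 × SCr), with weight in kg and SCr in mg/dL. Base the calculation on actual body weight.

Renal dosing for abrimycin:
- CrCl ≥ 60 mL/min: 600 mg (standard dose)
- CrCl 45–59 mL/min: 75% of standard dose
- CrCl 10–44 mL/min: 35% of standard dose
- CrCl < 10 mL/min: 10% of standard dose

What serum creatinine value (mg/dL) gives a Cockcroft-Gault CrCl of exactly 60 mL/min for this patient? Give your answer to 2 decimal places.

Standard dose requires CrCl ≥ 60 mL/min.
Set (140 − 69) × 99.8 / (72 × SCr) = 60
SCr = (140 − 69) × 99.8 / (72 × 60) = 1.640 mg/dL

1.64 mg/dL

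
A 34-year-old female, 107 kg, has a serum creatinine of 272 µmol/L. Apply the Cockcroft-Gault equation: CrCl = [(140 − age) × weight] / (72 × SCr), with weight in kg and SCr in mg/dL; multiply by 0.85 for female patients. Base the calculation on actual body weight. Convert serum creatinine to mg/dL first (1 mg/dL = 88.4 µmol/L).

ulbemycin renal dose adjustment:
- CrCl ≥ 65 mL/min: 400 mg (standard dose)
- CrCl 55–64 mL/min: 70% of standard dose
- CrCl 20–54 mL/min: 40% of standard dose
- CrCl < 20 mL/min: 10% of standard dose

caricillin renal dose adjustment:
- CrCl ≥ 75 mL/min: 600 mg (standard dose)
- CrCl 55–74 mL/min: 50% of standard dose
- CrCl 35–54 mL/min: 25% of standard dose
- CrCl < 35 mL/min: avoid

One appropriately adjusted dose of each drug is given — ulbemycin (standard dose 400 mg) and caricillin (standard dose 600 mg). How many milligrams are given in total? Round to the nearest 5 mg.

SCr = 272 / 88.4 = 3.077 mg/dL
CrCl = (140 − 34) × 107 / (72 × 3.077) × 0.85 = 11342.0 / 221.54 × 0.85 ≈ 43.5 mL/min
CrCl ≈ 44 mL/min.
ulbemycin: 20–54 mL/min → 40% of 400 mg = 160 mg.
caricillin: 35–54 mL/min → 25% of 600 mg = 150 mg.
Total = 160 + 150 = 310 mg.

310 mg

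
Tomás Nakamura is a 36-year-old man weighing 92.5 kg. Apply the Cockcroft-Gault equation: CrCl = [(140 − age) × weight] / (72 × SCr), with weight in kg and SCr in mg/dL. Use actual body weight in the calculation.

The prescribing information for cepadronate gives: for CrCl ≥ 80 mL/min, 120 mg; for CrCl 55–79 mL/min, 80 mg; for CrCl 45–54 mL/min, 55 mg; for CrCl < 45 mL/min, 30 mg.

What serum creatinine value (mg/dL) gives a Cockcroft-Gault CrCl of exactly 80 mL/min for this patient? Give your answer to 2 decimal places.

1.67 mg/dL

Standard dose requires CrCl ≥ 80 mL/min.
Set (140 − 36) × 92.5 / (72 × SCr) = 80
SCr = (140 − 36) × 92.5 / (72 × 80) = 1.670 mg/dL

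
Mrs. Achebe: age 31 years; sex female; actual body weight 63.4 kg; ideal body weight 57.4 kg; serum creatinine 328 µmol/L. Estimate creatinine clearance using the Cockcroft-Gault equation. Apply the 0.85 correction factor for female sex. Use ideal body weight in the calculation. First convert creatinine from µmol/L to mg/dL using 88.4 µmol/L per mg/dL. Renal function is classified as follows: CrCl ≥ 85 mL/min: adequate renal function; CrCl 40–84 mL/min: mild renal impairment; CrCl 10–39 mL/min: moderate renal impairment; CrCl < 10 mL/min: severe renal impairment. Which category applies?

SCr = 328 / 88.4 = 3.71 mg/dL
CrCl = (140 − 31) × 57.4 / (72 × 3.71) × 0.85 = 6256.6 / 267.12 × 0.85 ≈ 19.9 mL/min
20 mL/min falls in the 'moderate renal impairment' range.

moderate renal impairment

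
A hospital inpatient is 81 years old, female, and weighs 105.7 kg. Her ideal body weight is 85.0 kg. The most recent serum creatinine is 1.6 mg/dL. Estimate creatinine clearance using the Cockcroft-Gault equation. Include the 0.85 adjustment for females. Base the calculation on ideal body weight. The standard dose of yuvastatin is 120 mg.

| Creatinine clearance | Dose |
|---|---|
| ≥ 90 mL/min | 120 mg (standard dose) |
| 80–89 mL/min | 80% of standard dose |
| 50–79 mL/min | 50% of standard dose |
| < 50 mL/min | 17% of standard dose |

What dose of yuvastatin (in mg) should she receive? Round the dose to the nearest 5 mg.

20 mg

CrCl = (140 − 81) × 85 / (72 × 1.6) × 0.85 = 5015.0 / 115.20 × 0.85 ≈ 37.0 mL/min
CrCl ≈ 37 mL/min → bracket < 50 mL/min.
17% of 120 mg = 20.4 mg → 20 mg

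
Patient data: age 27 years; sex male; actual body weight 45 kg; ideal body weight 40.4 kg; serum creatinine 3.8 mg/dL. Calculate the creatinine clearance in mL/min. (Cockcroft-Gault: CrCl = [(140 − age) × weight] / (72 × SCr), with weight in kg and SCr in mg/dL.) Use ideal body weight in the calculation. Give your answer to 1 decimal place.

16.7 mL/min

CrCl = (140 − 27) × 40.4 / (72 × 3.8) = 4565.2 / 273.60 ≈ 16.7 mL/min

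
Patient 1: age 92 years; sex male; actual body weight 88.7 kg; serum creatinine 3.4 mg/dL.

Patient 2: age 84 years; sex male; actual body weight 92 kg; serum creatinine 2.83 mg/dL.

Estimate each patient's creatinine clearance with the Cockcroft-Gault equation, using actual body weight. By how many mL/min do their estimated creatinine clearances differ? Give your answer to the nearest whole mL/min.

8 mL/min

Patient 1: CrCl = (140 − 92) × 88.7 / (72 × 3.4) = 4257.6 / 244.80 ≈ 17.4 mL/min
Patient 2: CrCl = (140 − 84) × 92 / (72 × 2.83) = 5152.0 / 203.76 ≈ 25.3 mL/min
|17.4 − 25.3| = 7.9 mL/min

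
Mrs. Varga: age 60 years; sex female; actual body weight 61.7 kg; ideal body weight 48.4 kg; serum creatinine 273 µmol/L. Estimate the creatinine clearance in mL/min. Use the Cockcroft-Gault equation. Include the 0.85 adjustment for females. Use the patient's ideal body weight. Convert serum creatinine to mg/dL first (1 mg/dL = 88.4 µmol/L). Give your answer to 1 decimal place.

SCr = 273 / 88.4 = 3.088 mg/dL
CrCl = (140 − 60) × 48.4 / (72 × 3.088) × 0.85 = 3872.0 / 222.34 × 0.85 ≈ 14.8 mL/min

14.8 mL/min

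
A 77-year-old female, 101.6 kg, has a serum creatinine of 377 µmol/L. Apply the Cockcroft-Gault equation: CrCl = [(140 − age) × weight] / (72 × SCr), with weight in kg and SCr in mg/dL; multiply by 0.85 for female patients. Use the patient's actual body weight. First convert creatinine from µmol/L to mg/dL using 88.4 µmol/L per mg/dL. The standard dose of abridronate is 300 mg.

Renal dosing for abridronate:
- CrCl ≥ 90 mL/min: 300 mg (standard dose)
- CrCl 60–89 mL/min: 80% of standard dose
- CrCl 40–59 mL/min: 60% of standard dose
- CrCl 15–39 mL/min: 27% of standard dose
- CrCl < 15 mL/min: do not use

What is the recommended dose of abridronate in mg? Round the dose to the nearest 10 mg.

SCr = 377 / 88.4 = 4.265 mg/dL
CrCl = (140 − 77) × 101.6 / (72 × 4.265) × 0.85 = 6400.8 / 307.08 × 0.85 ≈ 17.7 mL/min
CrCl ≈ 18 mL/min → bracket 15–39 mL/min.
27% of 300 mg = 81 mg → 80 mg

80 mg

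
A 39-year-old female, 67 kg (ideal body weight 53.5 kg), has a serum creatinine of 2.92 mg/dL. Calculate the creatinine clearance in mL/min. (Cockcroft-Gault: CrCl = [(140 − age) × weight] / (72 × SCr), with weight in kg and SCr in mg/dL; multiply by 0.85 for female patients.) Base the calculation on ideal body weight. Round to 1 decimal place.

CrCl = (140 − 39) × 53.5 / (72 × 2.92) × 0.85 = 5403.5 / 210.24 × 0.85 ≈ 21.8 mL/min

21.8 mL/min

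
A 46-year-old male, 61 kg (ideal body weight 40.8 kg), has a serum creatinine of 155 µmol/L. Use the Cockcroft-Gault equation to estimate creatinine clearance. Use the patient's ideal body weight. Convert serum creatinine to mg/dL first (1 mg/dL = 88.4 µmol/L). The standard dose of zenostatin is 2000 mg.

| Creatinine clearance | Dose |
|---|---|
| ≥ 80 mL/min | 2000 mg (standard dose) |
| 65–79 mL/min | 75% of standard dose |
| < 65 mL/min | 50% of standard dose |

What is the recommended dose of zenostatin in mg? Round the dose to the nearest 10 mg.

SCr = 155 / 88.4 = 1.753 mg/dL
CrCl = (140 − 46) × 40.8 / (72 × 1.753) = 3835.2 / 126.22 ≈ 30.4 mL/min
CrCl ≈ 30 mL/min → bracket < 65 mL/min.
50% of 2000 mg = 1000 mg

1000 mg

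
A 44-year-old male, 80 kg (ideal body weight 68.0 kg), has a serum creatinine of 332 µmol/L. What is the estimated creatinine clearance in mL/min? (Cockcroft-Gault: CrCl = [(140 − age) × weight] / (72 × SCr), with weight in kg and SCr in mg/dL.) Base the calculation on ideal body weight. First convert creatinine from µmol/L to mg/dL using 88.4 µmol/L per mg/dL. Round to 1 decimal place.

SCr = 332 / 88.4 = 3.756 mg/dL
CrCl = (140 − 44) × 68 / (72 × 3.756) = 6528.0 / 270.43 ≈ 24.1 mL/min

24.1 mL/min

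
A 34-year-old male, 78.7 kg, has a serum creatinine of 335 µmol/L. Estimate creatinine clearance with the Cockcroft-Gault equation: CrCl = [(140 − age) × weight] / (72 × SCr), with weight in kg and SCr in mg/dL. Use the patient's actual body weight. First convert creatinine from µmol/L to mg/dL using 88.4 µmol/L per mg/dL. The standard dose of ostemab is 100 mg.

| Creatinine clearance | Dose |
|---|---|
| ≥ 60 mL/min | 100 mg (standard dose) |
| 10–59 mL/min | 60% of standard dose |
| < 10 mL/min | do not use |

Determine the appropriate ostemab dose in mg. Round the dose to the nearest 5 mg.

60 mg

SCr = 335 / 88.4 = 3.79 mg/dL
CrCl = (140 − 34) × 78.7 / (72 × 3.79) = 8342.2 / 272.88 ≈ 30.6 mL/min
CrCl ≈ 31 mL/min → bracket 10–59 mL/min.
60% of 100 mg = 60 mg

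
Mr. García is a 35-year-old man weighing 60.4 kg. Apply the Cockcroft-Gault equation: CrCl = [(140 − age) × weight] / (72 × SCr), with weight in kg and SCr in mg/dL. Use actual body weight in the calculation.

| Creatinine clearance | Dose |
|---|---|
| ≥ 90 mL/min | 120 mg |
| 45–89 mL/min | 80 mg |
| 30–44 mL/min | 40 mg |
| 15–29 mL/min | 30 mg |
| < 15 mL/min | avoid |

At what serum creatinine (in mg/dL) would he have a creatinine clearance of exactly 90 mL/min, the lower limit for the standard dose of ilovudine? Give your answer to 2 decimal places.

Standard dose requires CrCl ≥ 90 mL/min.
Set (140 − 35) × 60.4 / (72 × SCr) = 90
SCr = (140 − 35) × 60.4 / (72 × 90) = 0.979 mg/dL

0.98 mg/dL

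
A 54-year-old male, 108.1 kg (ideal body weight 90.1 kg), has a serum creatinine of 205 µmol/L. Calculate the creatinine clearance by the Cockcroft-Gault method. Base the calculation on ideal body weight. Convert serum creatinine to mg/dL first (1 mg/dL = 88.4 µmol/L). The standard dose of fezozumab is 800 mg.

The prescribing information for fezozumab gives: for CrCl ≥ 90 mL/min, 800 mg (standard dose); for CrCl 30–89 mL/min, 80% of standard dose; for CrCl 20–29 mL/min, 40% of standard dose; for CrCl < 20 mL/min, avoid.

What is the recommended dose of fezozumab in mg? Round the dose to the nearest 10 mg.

SCr = 205 / 88.4 = 2.319 mg/dL
CrCl = (140 − 54) × 90.1 / (72 × 2.319) = 7748.6 / 166.97 ≈ 46.4 mL/min
CrCl ≈ 46 mL/min → bracket 30–89 mL/min.
80% of 800 mg = 640 mg

640 mg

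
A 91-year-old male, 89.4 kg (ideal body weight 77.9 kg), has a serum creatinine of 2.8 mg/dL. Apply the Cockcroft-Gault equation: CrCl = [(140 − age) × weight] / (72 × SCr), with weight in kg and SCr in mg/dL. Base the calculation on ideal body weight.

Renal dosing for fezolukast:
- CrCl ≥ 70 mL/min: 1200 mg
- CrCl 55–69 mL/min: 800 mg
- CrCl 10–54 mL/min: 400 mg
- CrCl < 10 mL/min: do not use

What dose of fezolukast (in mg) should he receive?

CrCl = (140 − 91) × 77.9 / (72 × 2.8) = 3817.1 / 201.60 ≈ 18.9 mL/min
CrCl ≈ 19 mL/min → bracket 10–54 mL/min.
Dose for this bracket: 400 mg.

400 mg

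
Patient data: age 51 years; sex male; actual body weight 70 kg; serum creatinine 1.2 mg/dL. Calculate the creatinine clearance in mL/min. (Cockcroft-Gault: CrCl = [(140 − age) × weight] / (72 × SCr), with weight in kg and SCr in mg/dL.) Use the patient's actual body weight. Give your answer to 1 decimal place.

72.1 mL/min

CrCl = (140 − 51) × 70 / (72 × 1.2) = 6230.0 / 86.40 ≈ 72.1 mL/min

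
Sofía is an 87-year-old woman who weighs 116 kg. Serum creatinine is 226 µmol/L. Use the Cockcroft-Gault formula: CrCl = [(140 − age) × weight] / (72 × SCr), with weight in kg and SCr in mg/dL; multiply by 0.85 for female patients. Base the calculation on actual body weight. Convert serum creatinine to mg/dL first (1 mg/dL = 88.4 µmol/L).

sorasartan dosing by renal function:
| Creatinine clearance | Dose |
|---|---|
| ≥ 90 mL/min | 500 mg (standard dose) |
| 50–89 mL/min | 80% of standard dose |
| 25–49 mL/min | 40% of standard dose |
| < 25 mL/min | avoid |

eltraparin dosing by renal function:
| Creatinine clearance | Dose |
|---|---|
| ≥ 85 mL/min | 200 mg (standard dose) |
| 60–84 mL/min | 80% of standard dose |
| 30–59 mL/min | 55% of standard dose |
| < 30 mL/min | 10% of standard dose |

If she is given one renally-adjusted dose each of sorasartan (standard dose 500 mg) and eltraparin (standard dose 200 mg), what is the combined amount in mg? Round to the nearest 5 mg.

SCr = 226 / 88.4 = 2.557 mg/dL
CrCl = (140 − 87) × 116 / (72 × 2.557) × 0.85 = 6148.0 / 184.10 × 0.85 ≈ 28.4 mL/min
CrCl ≈ 28 mL/min.
sorasartan: 25–49 mL/min → 40% of 500 mg = 200 mg.
eltraparin: < 30 mL/min → 10% of 200 mg = 20 mg.
Total = 200 + 20 = 220 mg.

220 mg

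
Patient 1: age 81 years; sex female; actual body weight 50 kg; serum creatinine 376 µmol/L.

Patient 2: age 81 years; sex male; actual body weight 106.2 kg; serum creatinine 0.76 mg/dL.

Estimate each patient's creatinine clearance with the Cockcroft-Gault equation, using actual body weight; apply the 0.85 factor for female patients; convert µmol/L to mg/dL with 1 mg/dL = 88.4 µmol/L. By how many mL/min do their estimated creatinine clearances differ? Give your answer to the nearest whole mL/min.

Patient 1: SCr = 376 / 88.4 = 4.253 mg/dL
Patient 1: CrCl = (140 − 81) × 50 / (72 × 4.253) × 0.85 = 2950.0 / 306.22 × 0.85 ≈ 8.2 mL/min
Patient 2: CrCl = (140 − 81) × 106.2 / (72 × 0.76) = 6265.8 / 54.72 ≈ 114.5 mL/min
|8.2 − 114.5| = 106.3 mL/min

106 mL/min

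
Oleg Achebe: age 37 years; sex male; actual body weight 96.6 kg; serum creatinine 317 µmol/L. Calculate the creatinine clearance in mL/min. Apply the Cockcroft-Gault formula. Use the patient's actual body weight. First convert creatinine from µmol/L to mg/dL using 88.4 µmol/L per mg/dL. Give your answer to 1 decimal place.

SCr = 317 / 88.4 = 3.586 mg/dL
CrCl = (140 − 37) × 96.6 / (72 × 3.586) = 9949.8 / 258.19 ≈ 38.5 mL/min

38.5 mL/min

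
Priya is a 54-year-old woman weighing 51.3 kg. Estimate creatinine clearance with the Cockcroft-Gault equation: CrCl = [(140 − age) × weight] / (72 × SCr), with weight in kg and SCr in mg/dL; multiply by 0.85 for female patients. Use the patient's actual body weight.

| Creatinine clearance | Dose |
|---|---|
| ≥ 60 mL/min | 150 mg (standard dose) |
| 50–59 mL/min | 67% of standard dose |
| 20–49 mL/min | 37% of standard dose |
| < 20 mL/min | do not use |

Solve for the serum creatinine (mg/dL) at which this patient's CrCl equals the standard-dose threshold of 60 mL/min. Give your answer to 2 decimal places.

0.87 mg/dL

Standard dose requires CrCl ≥ 60 mL/min.
Set (140 − 54) × 51.3 × 0.85 / (72 × SCr) = 60
SCr = (140 − 54) × 51.3 × 0.85 / (72 × 60) = 0.868 mg/dL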